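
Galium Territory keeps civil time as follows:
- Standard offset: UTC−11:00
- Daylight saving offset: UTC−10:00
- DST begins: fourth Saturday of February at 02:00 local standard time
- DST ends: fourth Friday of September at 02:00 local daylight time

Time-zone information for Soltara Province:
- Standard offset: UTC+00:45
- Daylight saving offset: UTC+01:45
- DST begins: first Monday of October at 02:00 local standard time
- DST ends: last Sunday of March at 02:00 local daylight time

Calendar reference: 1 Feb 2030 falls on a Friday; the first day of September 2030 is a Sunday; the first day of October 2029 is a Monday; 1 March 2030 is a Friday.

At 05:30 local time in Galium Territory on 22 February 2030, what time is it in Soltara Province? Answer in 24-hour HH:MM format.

18:15

1 February 2030 is a Friday, so the first Saturday is February 2 and the fourth is February 23.
1 September 2030 is a Sunday, so the first Friday is September 6 and the fourth is September 27.
22 February 2030 does not fall between 23 February and 27 September, so daylight saving is not in effect and Galium Territory is at UTC−11:00.
05:30 Galium Territory + 11h = 16:30 UTC.
1 October 2029 is a Monday, so the first Monday is October 1.
1 March 2030 is a Friday, so Sundays fall on 3, 10, 17, 24, 31; the last is March 31.
At the standard offset (UTC+00:45), 16:30 UTC + 0h45m = 17:15 Soltara Province standard time.
The standard-time date in Soltara Province, 22 February 2030, lies within the daylight-saving period (1 October 2029 – 31 March 2030), so Soltara Province is on daylight time, UTC+01:45.
16:30 UTC + 1h45m = 18:15 Soltara Province.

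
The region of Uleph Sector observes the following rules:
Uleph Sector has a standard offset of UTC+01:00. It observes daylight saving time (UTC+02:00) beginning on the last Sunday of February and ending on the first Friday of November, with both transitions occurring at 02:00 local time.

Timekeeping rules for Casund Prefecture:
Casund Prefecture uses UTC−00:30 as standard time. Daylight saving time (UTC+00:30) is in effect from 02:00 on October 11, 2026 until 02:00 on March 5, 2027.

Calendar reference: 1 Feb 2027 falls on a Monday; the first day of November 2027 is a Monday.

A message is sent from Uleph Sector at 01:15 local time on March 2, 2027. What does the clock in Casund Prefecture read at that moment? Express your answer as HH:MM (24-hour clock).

23:45

1 February 2027 is a Monday, so Sundays fall on 7, 14, 21, 28; the last is February 28.
1 November 2027 is a Monday, so the first Friday is November 5.
March 2, 2027 lies within the daylight-saving period (28 February – 5 November), so Uleph Sector is on daylight time, UTC+02:00.
01:15 Uleph Sector − 2h = 23:15 UTC (rolling into the previous day, 1 March 2027).
At the standard offset (UTC−00:30), 23:15 UTC − 0h30m = 22:45 Casund Prefecture standard time.
The standard-time date in Casund Prefecture, March 1, 2027, lies within the daylight-saving period (11 October 2026 – 5 March 2027), so Casund Prefecture is on daylight time, UTC+00:30.
23:15 UTC + 0h30m = 23:45 Casund Prefecture.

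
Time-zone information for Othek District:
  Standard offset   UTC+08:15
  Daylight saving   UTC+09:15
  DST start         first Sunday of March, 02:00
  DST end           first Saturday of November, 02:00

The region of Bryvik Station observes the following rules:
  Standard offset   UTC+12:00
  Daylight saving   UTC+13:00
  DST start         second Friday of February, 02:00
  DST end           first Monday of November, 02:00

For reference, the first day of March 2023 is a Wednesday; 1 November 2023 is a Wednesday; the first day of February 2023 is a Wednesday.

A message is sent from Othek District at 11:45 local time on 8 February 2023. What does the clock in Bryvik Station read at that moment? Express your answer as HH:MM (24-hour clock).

15:30

1 March 2023 is a Wednesday, so the first Sunday is March 5.
1 November 2023 is a Wednesday, so the first Saturday is November 4.
8 February 2023 is outside the daylight-saving period (5 March – 4 November), so Othek District is on standard time, UTC+08:15.
11:45 Othek District − 8h15m = 03:30 UTC.
1 February 2023 is a Wednesday, so the first Friday is February 3 and the second is February 10.
1 November 2023 is a Wednesday, so the first Monday is November 6.
At the standard offset (UTC+12:00), 03:30 UTC + 12h = 15:30 Bryvik Station standard time.
Daylight saving runs 10 February – 6 November; the standard-time date in Bryvik Station, 8 February 2023, is outside that window, so Bryvik Station is on standard time at UTC+12:00.
03:30 UTC + 12h = 15:30 Bryvik Station.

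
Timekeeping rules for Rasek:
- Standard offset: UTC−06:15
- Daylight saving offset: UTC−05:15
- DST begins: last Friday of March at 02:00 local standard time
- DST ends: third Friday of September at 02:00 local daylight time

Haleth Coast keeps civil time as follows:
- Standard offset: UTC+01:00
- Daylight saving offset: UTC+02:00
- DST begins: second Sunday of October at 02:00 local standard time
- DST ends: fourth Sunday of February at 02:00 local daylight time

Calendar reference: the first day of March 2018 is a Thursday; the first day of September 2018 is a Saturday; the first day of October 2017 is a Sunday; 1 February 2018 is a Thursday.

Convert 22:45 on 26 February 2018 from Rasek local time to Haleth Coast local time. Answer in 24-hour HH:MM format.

1 March 2018 is a Thursday, so Fridays fall on 2, 9, 16, 23, 30; the last is March 30.
1 September 2018 is a Saturday, so the first Friday is September 7 and the third is September 21.
Daylight saving runs 30 March – 21 September; 26 February 2018 is outside that window, so Rasek is on standard time at UTC−06:15.
22:45 Rasek + 6h15m = 05:00 UTC (rolling into the next day, 27 February 2018).
1 October 2017 is a Sunday, so the first Sunday is October 1 and the second is October 8.
1 February 2018 is a Thursday, so the first Sunday is February 4 and the fourth is February 25.
At the standard offset (UTC+01:00), 05:00 UTC + 1h = 06:00 Haleth Coast standard time.
Daylight saving runs 8 October 2017 – 25 February 2018; the standard-time date in Haleth Coast, 27 February 2018, is outside that window, so Haleth Coast is on standard time at UTC+01:00.
05:00 UTC + 1h = 06:00 Haleth Coast.

06:00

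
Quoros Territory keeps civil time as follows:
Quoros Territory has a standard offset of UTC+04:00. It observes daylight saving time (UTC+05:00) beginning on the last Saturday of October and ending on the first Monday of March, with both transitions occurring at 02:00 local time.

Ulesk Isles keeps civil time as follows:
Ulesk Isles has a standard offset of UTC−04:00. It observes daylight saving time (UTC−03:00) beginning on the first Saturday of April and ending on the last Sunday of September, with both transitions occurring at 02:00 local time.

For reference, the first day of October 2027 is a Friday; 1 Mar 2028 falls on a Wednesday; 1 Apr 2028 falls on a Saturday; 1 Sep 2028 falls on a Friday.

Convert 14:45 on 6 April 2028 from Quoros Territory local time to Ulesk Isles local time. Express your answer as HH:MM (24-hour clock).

1 October 2027 is a Friday, so Saturdays fall on 2, 9, 16, 23, 30; the last is October 30.
1 March 2028 is a Wednesday, so the first Monday is March 6.
6 April 2028 does not fall between 30 October 2027 and 6 March 2028, so daylight saving is not in effect and Quoros Territory is at UTC+04:00.
14:45 Quoros Territory − 4h = 10:45 UTC.
1 April 2028 is a Saturday, so the first Saturday is April 1.
1 September 2028 is a Friday, so Sundays fall on 3, 10, 17, 24; the last is September 24.
At the standard offset (UTC−04:00), 10:45 UTC − 4h = 06:45 Ulesk Isles standard time.
The standard-time date in Ulesk Isles, 6 April 2028, lies within the daylight-saving period (1 April – 24 September), so Ulesk Isles is on daylight time, UTC−03:00.
10:45 UTC − 3h = 07:45 Ulesk Isles.

07:45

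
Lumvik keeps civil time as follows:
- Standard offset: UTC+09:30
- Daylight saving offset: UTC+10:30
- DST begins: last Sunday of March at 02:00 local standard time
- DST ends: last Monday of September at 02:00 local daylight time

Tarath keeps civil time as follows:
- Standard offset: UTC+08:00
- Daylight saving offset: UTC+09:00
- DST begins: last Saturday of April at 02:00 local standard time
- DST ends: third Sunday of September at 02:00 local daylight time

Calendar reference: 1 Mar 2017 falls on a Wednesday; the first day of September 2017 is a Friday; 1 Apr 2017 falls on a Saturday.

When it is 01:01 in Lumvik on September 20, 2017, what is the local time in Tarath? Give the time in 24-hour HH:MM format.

1 March 2017 is a Wednesday, so Sundays fall on 5, 12, 19, 26; the last is March 26.
1 September 2017 is a Friday, so Mondays fall on 4, 11, 18, 25; the last is September 25.
September 20, 2017 falls between 26 March and 25 September, so daylight saving is in effect and Lumvik is at UTC+10:30.
01:01 Lumvik − 10h30m = 14:31 UTC (rolling into the previous day, 19 September 2017).
1 April 2017 is a Saturday, so Saturdays fall on 1, 8, 15, 22, 29; the last is April 29.
1 September 2017 is a Friday, so the first Sunday is September 3 and the third is September 17.
At the standard offset (UTC+08:00), 14:31 UTC + 8h = 22:31 Tarath standard time.
Daylight saving runs 29 April – 17 September; the standard-time date in Tarath, September 19, 2017, is outside that window, so Tarath is on standard time at UTC+08:00.
14:31 UTC + 8h = 22:31 Tarath.

22:31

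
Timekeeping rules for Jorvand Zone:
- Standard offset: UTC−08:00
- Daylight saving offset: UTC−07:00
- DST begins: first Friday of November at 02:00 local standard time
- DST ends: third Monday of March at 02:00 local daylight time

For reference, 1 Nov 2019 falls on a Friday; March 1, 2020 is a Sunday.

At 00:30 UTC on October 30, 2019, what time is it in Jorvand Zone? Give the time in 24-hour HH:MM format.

16:30

1 November 2019 is a Friday, so the first Friday is November 1.
1 March 2020 is a Sunday, so the first Monday is March 2 and the third is March 16.
At the standard offset (UTC−08:00), 00:30 UTC − 8h = 16:30 Jorvand Zone standard time (rolling into the previous day, 29 October 2019).
Daylight saving runs 1 November 2019 – 16 March 2020; the standard-time date in Jorvand Zone, October 29, 2019, is outside that window, so Jorvand Zone is on standard time at UTC−08:00.
00:30 UTC − 8h = 16:30 local (rolling into the previous day, 29 October 2019).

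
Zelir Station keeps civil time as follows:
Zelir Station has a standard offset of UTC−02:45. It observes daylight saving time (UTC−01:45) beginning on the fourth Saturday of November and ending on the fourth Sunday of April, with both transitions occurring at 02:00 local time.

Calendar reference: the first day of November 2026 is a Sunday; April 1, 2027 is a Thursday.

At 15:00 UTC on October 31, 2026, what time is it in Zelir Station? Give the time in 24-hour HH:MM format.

1 November 2026 is a Sunday, so the first Saturday is November 7 and the fourth is November 28.
1 April 2027 is a Thursday, so the first Sunday is April 4 and the fourth is April 25.
At the standard offset (UTC−02:45), 15:00 UTC − 2h45m = 12:15 Zelir Station standard time.
The standard-time date in Zelir Station, October 31, 2026, is outside the daylight-saving period (28 November 2026 – 25 April 2027), so Zelir Station is on standard time, UTC−02:45.
15:00 UTC − 2h45m = 12:15 local.

12:15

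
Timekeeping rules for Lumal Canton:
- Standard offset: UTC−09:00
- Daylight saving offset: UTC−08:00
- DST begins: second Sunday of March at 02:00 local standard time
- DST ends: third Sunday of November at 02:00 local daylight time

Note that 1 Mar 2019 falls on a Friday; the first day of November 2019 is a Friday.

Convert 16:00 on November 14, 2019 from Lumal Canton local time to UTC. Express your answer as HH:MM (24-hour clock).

00:00

1 March 2019 is a Friday, so the first Sunday is March 3 and the second is March 10.
1 November 2019 is a Friday, so the first Sunday is November 3 and the third is November 17.
November 14, 2019 falls between 10 March and 17 November, so daylight saving is in effect and Lumal Canton is at UTC−08:00.
16:00 local + 8h = 00:00 UTC (rolling into the next day, 15 November 2019).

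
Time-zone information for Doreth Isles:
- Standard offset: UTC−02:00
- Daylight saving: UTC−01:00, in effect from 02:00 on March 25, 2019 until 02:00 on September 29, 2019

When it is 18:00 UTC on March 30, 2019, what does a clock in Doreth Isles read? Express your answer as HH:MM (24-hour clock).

At the standard offset (UTC−02:00), 18:00 UTC − 2h = 16:00 Doreth Isles standard time.
Daylight saving runs 25 March – 29 September; the standard-time date in Doreth Isles, March 30, 2019, is inside that window, so Doreth Isles is at UTC−01:00.
18:00 UTC − 1h = 17:00 local.

17:00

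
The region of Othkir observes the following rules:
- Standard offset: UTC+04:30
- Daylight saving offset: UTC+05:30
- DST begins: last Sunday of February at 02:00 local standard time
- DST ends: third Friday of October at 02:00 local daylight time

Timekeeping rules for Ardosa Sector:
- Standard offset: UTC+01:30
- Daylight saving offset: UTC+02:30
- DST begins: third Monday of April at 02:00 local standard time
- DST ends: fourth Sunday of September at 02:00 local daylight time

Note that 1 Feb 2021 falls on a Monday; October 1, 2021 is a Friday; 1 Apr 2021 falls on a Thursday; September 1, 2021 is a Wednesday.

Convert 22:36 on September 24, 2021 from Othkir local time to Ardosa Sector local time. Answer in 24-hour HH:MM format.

1 February 2021 is a Monday, so Sundays fall on 7, 14, 21, 28; the last is February 28.
1 October 2021 is a Friday, so the first Friday is October 1 and the third is October 15.
Daylight saving runs 28 February – 15 October; September 24, 2021 is inside that window, so Othkir is at UTC+05:30.
22:36 Othkir − 5h30m = 17:06 UTC.
1 April 2021 is a Thursday, so the first Monday is April 5 and the third is April 19.
1 September 2021 is a Wednesday, so the first Sunday is September 5 and the fourth is September 26.
At the standard offset (UTC+01:30), 17:06 UTC + 1h30m = 18:36 Ardosa Sector standard time.
The standard-time date in Ardosa Sector, September 24, 2021, falls between 19 April and 26 September, so daylight saving is in effect and Ardosa Sector is at UTC+02:30.
17:06 UTC + 2h30m = 19:36 Ardosa Sector.

19:36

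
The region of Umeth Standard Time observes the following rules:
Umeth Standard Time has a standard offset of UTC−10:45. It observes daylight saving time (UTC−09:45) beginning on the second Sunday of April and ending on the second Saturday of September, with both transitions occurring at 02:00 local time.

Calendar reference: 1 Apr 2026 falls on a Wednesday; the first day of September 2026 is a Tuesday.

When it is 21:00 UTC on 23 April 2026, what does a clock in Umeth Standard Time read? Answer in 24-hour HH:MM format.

11:15

1 April 2026 is a Wednesday, so the first Sunday is April 5 and the second is April 12.
1 September 2026 is a Tuesday, so the first Saturday is September 5 and the second is September 12.
At the standard offset (UTC−10:45), 21:00 UTC − 10h45m = 10:15 Umeth Standard Time standard time.
The standard-time date in Umeth Standard Time, 23 April 2026, lies within the daylight-saving period (12 April – 12 September), so Umeth Standard Time is on daylight time, UTC−09:45.
21:00 UTC − 9h45m = 11:15 local.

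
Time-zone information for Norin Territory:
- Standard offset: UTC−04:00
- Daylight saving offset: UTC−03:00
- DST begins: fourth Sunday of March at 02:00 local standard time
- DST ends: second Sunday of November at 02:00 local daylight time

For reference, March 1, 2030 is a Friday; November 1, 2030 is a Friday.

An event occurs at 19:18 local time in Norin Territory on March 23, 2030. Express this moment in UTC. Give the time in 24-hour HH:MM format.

23:18

1 March 2030 is a Friday, so the first Sunday is March 3 and the fourth is March 24.
1 November 2030 is a Friday, so the first Sunday is November 3 and the second is November 10.
March 23, 2030 is outside the daylight-saving period (24 March – 10 November), so Norin Territory is on standard time, UTC−04:00.
19:18 local + 4h = 23:18 UTC.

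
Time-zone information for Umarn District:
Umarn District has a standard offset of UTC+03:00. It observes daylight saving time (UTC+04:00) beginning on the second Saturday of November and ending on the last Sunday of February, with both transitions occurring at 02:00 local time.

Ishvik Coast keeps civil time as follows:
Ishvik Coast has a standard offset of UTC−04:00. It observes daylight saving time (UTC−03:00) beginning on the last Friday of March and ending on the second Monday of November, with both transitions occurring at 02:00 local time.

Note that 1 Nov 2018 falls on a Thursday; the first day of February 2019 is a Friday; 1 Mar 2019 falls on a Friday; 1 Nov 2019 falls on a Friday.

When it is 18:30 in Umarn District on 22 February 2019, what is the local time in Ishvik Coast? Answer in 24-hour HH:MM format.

10:30

1 November 2018 is a Thursday, so the first Saturday is November 3 and the second is November 10.
1 February 2019 is a Friday, so Sundays fall on 3, 10, 17, 24; the last is February 24.
22 February 2019 falls between 10 November 2018 and 24 February 2019, so daylight saving is in effect and Umarn District is at UTC+04:00.
18:30 Umarn District − 4h = 14:30 UTC.
1 March 2019 is a Friday, so Fridays fall on 1, 8, 15, 22, 29; the last is March 29.
1 November 2019 is a Friday, so the first Monday is November 4 and the second is November 11.
At the standard offset (UTC−04:00), 14:30 UTC − 4h = 10:30 Ishvik Coast standard time.
The standard-time date in Ishvik Coast, 22 February 2019, does not fall between 29 March and 11 November, so daylight saving is not in effect and Ishvik Coast is at UTC−04:00.
14:30 UTC − 4h = 10:30 Ishvik Coast.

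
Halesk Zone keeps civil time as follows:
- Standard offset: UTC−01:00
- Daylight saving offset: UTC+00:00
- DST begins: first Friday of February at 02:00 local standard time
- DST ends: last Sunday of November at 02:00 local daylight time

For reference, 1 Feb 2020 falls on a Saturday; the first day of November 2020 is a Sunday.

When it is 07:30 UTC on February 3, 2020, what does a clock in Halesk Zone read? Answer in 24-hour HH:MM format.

06:30

1 February 2020 is a Saturday, so the first Friday is February 7.
1 November 2020 is a Sunday, so Sundays fall on 1, 8, 15, 22, 29; the last is November 29.
At the standard offset (UTC−01:00), 07:30 UTC − 1h = 06:30 Halesk Zone standard time.
The standard-time date in Halesk Zone, February 3, 2020, is outside the daylight-saving period (7 February – 29 November), so Halesk Zone is on standard time, UTC−01:00.
07:30 UTC − 1h = 06:30 local.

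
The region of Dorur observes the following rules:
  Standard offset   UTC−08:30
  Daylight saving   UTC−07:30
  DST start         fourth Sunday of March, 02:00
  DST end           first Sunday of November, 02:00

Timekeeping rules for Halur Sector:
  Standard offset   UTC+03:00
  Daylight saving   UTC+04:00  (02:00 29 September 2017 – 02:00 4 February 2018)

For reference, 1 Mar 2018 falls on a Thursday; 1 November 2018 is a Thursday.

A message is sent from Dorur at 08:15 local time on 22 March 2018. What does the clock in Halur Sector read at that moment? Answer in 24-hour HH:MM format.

1 March 2018 is a Thursday, so the first Sunday is March 4 and the fourth is March 25.
1 November 2018 is a Thursday, so the first Sunday is November 4.
22 March 2018 does not fall between 25 March and 4 November, so daylight saving is not in effect and Dorur is at UTC−08:30.
08:15 Dorur + 8h30m = 16:45 UTC.
At the standard offset (UTC+03:00), 16:45 UTC + 3h = 19:45 Halur Sector standard time.
The standard-time date in Halur Sector, 22 March 2018, does not fall between 29 September 2017 and 4 February 2018, so daylight saving is not in effect and Halur Sector is at UTC+03:00.
16:45 UTC + 3h = 19:45 Halur Sector.

19:45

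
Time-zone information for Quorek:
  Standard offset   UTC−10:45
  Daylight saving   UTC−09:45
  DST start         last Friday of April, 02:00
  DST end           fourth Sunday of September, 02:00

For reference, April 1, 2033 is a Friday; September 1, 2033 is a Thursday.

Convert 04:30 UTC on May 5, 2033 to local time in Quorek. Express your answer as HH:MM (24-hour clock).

1 April 2033 is a Friday, so Fridays fall on 1, 8, 15, 22, 29; the last is April 29.
1 September 2033 is a Thursday, so the first Sunday is September 4 and the fourth is September 25.
At the standard offset (UTC−10:45), 04:30 UTC − 10h45m = 17:45 Quorek standard time (rolling into the previous day, 4 May 2033).
Daylight saving runs 29 April – 25 September; the standard-time date in Quorek, May 4, 2033, is inside that window, so Quorek is at UTC−09:45.
04:30 UTC − 9h45m = 18:45 local (rolling into the previous day, 4 May 2033).

18:45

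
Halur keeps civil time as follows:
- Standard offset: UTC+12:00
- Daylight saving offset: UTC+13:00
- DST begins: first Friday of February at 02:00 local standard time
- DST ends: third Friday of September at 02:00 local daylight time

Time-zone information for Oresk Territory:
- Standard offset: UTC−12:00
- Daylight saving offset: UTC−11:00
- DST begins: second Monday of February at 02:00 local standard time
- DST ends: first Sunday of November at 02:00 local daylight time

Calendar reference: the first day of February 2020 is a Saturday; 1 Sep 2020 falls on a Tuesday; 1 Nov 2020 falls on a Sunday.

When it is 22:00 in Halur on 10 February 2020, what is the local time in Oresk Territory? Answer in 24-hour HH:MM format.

1 February 2020 is a Saturday, so the first Friday is February 7.
1 September 2020 is a Tuesday, so the first Friday is September 4 and the third is September 18.
10 February 2020 lies within the daylight-saving period (7 February – 18 September), so Halur is on daylight time, UTC+13:00.
22:00 Halur − 13h = 09:00 UTC.
1 February 2020 is a Saturday, so the first Monday is February 3 and the second is February 10.
1 November 2020 is a Sunday, so the first Sunday is November 1.
At the standard offset (UTC−12:00), 09:00 UTC − 12h = 21:00 Oresk Territory standard time (rolling into the previous day, 9 February 2020).
Daylight saving runs 10 February – 1 November; the standard-time date in Oresk Territory, 9 February 2020, is outside that window, so Oresk Territory is on standard time at UTC−12:00.
09:00 UTC − 12h = 21:00 Oresk Territory (rolling into the previous day, 9 February 2020).

21:00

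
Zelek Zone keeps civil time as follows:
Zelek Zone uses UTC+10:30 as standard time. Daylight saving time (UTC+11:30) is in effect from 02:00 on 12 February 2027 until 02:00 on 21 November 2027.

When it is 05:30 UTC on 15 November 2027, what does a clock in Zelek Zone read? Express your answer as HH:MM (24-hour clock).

At the standard offset (UTC+10:30), 05:30 UTC + 10h30m = 16:00 Zelek Zone standard time.
The standard-time date in Zelek Zone, 15 November 2027, falls between 12 February and 21 November, so daylight saving is in effect and Zelek Zone is at UTC+11:30.
05:30 UTC + 11h30m = 17:00 local.

17:00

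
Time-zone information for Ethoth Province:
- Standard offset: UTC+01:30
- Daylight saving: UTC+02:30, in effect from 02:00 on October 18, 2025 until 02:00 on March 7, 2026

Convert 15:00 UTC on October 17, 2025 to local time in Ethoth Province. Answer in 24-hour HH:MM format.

16:30

At the standard offset (UTC+01:30), 15:00 UTC + 1h30m = 16:30 Ethoth Province standard time.
The standard-time date in Ethoth Province, October 17, 2025, is outside the daylight-saving period (18 October 2025 – 7 March 2026), so Ethoth Province is on standard time, UTC+01:30.
15:00 UTC + 1h30m = 16:30 local.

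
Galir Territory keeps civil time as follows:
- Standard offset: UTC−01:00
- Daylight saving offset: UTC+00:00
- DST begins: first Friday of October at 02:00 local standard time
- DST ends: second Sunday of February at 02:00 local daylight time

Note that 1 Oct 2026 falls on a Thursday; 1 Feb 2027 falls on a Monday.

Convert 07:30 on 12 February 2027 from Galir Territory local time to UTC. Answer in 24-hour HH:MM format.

1 October 2026 is a Thursday, so the first Friday is October 2.
1 February 2027 is a Monday, so the first Sunday is February 7 and the second is February 14.
Daylight saving runs 2 October 2026 – 14 February 2027; 12 February 2027 is inside that window, so Galir Territory is at UTC+00:00.
07:30 local − 0h = 07:30 UTC.

07:30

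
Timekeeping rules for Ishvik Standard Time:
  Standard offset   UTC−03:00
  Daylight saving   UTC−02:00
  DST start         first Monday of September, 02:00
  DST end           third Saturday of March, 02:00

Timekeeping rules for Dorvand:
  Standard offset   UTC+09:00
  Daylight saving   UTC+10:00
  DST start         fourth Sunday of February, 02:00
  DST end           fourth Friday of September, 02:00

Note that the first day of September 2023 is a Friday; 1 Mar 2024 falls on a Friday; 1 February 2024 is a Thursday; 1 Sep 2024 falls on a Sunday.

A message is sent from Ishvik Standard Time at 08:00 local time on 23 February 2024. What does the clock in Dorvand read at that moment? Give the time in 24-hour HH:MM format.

1 September 2023 is a Friday, so the first Monday is September 4.
1 March 2024 is a Friday, so the first Saturday is March 2 and the third is March 16.
23 February 2024 falls between 4 September 2023 and 16 March 2024, so daylight saving is in effect and Ishvik Standard Time is at UTC−02:00.
08:00 Ishvik Standard Time + 2h = 10:00 UTC.
1 February 2024 is a Thursday, so the first Sunday is February 4 and the fourth is February 25.
1 September 2024 is a Sunday, so the first Friday is September 6 and the fourth is September 27.
At the standard offset (UTC+09:00), 10:00 UTC + 9h = 19:00 Dorvand standard time.
The standard-time date in Dorvand, 23 February 2024, is outside the daylight-saving period (25 February – 27 September), so Dorvand is on standard time, UTC+09:00.
10:00 UTC + 9h = 19:00 Dorvand.

19:00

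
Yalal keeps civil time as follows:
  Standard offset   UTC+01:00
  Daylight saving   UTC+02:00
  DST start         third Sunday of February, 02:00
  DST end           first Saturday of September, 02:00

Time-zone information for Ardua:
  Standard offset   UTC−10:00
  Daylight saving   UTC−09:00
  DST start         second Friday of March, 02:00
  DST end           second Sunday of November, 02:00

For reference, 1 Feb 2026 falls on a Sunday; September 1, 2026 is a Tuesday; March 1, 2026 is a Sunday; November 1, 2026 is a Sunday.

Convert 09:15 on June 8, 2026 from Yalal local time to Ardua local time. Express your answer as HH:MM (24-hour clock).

1 February 2026 is a Sunday, so the first Sunday is February 1 and the third is February 15.
1 September 2026 is a Tuesday, so the first Saturday is September 5.
June 8, 2026 lies within the daylight-saving period (15 February – 5 September), so Yalal is on daylight time, UTC+02:00.
09:15 Yalal − 2h = 07:15 UTC.
1 March 2026 is a Sunday, so the first Friday is March 6 and the second is March 13.
1 November 2026 is a Sunday, so the first Sunday is November 1 and the second is November 8.
At the standard offset (UTC−10:00), 07:15 UTC − 10h = 21:15 Ardua standard time (rolling into the previous day, 7 June 2026).
The standard-time date in Ardua, June 7, 2026, lies within the daylight-saving period (13 March – 8 November), so Ardua is on daylight time, UTC−09:00.
07:15 UTC − 9h = 22:15 Ardua (rolling into the previous day, 7 June 2026).

22:15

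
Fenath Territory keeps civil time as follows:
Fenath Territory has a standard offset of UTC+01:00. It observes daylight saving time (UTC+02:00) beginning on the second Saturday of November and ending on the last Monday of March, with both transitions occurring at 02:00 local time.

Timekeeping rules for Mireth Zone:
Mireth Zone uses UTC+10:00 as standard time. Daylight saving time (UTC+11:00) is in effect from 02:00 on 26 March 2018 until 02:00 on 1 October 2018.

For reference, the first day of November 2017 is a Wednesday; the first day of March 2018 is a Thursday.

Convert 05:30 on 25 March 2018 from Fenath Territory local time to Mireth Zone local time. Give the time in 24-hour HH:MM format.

13:30

1 November 2017 is a Wednesday, so the first Saturday is November 4 and the second is November 11.
1 March 2018 is a Thursday, so Mondays fall on 5, 12, 19, 26; the last is March 26.
25 March 2018 lies within the daylight-saving period (11 November 2017 – 26 March 2018), so Fenath Territory is on daylight time, UTC+02:00.
05:30 Fenath Territory − 2h = 03:30 UTC.
At the standard offset (UTC+10:00), 03:30 UTC + 10h = 13:30 Mireth Zone standard time.
The standard-time date in Mireth Zone, 25 March 2018, is outside the daylight-saving period (26 March – 1 October), so Mireth Zone is on standard time, UTC+10:00.
03:30 UTC + 10h = 13:30 Mireth Zone.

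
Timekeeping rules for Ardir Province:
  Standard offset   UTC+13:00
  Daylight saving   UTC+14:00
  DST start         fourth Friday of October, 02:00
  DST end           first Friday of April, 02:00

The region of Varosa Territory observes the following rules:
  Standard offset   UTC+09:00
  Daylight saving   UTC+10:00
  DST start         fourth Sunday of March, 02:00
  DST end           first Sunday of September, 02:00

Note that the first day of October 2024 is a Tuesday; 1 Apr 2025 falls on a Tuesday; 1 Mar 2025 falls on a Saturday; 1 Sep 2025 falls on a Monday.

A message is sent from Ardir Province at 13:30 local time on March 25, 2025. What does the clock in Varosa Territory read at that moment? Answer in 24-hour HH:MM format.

09:30

1 October 2024 is a Tuesday, so the first Friday is October 4 and the fourth is October 25.
1 April 2025 is a Tuesday, so the first Friday is April 4.
Daylight saving runs 25 October 2024 – 4 April 2025; March 25, 2025 is inside that window, so Ardir Province is at UTC+14:00.
13:30 Ardir Province − 14h = 23:30 UTC (rolling into the previous day, 24 March 2025).
1 March 2025 is a Saturday, so the first Sunday is March 2 and the fourth is March 23.
1 September 2025 is a Monday, so the first Sunday is September 7.
At the standard offset (UTC+09:00), 23:30 UTC + 9h = 08:30 Varosa Territory standard time (rolling into the next day, 25 March 2025).
Daylight saving runs 23 March – 7 September; the standard-time date in Varosa Territory, March 25, 2025, is inside that window, so Varosa Territory is at UTC+10:00.
23:30 UTC + 10h = 09:30 Varosa Territory (rolling into the next day, 25 March 2025).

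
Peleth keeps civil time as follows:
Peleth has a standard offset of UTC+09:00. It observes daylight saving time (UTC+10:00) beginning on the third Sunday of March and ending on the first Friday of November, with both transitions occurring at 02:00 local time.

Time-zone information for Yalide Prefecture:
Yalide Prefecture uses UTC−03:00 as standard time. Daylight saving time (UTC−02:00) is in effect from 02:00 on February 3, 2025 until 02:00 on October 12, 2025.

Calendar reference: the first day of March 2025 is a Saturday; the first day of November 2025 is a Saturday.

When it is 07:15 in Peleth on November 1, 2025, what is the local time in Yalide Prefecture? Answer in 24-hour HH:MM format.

1 March 2025 is a Saturday, so the first Sunday is March 2 and the third is March 16.
1 November 2025 is a Saturday, so the first Friday is November 7.
November 1, 2025 falls between 16 March and 7 November, so daylight saving is in effect and Peleth is at UTC+10:00.
07:15 Peleth − 10h = 21:15 UTC (rolling into the previous day, 31 October 2025).
At the standard offset (UTC−03:00), 21:15 UTC − 3h = 18:15 Yalide Prefecture standard time.
Daylight saving runs 3 February – 12 October; the standard-time date in Yalide Prefecture, October 31, 2025, is outside that window, so Yalide Prefecture is on standard time at UTC−03:00.
21:15 UTC − 3h = 18:15 Yalide Prefecture.

18:15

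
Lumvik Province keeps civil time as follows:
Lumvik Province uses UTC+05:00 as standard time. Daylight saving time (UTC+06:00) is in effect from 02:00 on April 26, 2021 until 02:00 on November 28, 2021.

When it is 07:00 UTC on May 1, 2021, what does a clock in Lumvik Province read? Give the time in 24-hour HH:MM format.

13:00

At the standard offset (UTC+05:00), 07:00 UTC + 5h = 12:00 Lumvik Province standard time.
The standard-time date in Lumvik Province, May 1, 2021, falls between 26 April and 28 November, so daylight saving is in effect and Lumvik Province is at UTC+06:00.
07:00 UTC + 6h = 13:00 local.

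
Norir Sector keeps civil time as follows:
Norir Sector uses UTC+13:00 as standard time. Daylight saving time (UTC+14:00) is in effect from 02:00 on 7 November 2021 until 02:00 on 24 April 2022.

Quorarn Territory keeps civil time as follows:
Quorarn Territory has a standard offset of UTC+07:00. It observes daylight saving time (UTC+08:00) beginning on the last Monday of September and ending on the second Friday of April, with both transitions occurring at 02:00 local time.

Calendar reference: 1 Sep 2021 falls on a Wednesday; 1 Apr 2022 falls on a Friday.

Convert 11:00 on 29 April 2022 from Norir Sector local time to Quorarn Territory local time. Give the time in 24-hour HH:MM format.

29 April 2022 is outside the daylight-saving period (7 November 2021 – 24 April 2022), so Norir Sector is on standard time, UTC+13:00.
11:00 Norir Sector − 13h = 22:00 UTC (rolling into the previous day, 28 April 2022).
1 September 2021 is a Wednesday, so Mondays fall on 6, 13, 20, 27; the last is September 27.
1 April 2022 is a Friday, so the first Friday is April 1 and the second is April 8.
At the standard offset (UTC+07:00), 22:00 UTC + 7h = 05:00 Quorarn Territory standard time (rolling into the next day, 29 April 2022).
Daylight saving runs 27 September 2021 – 8 April 2022; the standard-time date in Quorarn Territory, 29 April 2022, is outside that window, so Quorarn Territory is on standard time at UTC+07:00.
22:00 UTC + 7h = 05:00 Quorarn Territory (rolling into the next day, 29 April 2022).

05:00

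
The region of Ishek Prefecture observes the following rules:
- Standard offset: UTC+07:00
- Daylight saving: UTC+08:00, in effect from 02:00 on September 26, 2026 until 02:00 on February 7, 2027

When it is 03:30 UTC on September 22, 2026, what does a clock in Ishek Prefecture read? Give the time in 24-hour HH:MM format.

10:30

At the standard offset (UTC+07:00), 03:30 UTC + 7h = 10:30 Ishek Prefecture standard time.
The standard-time date in Ishek Prefecture, September 22, 2026, is outside the daylight-saving period (26 September 2026 – 7 February 2027), so Ishek Prefecture is on standard time, UTC+07:00.
03:30 UTC + 7h = 10:30 local.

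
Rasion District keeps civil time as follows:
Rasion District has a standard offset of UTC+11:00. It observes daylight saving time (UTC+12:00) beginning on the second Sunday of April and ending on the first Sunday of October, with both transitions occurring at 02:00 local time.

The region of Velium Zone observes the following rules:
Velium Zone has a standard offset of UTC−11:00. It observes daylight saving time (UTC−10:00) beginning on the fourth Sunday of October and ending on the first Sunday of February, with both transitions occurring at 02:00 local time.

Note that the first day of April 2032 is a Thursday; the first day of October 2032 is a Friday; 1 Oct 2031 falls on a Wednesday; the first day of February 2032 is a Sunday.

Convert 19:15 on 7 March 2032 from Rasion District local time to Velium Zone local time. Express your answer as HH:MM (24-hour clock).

1 April 2032 is a Thursday, so the first Sunday is April 4 and the second is April 11.
1 October 2032 is a Friday, so the first Sunday is October 3.
Daylight saving runs 11 April – 3 October; 7 March 2032 is outside that window, so Rasion District is on standard time at UTC+11:00.
19:15 Rasion District − 11h = 08:15 UTC.
1 October 2031 is a Wednesday, so the first Sunday is October 5 and the fourth is October 26.
1 February 2032 is a Sunday, so the first Sunday is February 1.
At the standard offset (UTC−11:00), 08:15 UTC − 11h = 21:15 Velium Zone standard time (rolling into the previous day, 6 March 2032).
The standard-time date in Velium Zone, 6 March 2032, is outside the daylight-saving period (26 October 2031 – 1 February 2032), so Velium Zone is on standard time, UTC−11:00.
08:15 UTC − 11h = 21:15 Velium Zone (rolling into the previous day, 6 March 2032).

21:15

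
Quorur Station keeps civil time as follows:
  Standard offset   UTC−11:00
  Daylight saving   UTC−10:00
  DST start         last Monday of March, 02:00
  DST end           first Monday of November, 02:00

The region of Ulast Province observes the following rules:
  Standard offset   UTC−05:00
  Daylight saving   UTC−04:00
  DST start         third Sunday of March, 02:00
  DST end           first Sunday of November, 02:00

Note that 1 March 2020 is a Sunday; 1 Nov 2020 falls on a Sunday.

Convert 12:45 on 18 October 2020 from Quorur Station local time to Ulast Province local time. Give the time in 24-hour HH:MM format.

1 March 2020 is a Sunday, so Mondays fall on 2, 9, 16, 23, 30; the last is March 30.
1 November 2020 is a Sunday, so the first Monday is November 2.
Daylight saving runs 30 March – 2 November; 18 October 2020 is inside that window, so Quorur Station is at UTC−10:00.
12:45 Quorur Station + 10h = 22:45 UTC.
1 March 2020 is a Sunday, so the first Sunday is March 1 and the third is March 15.
1 November 2020 is a Sunday, so the first Sunday is November 1.
At the standard offset (UTC−05:00), 22:45 UTC − 5h = 17:45 Ulast Province standard time.
The standard-time date in Ulast Province, 18 October 2020, falls between 15 March and 1 November, so daylight saving is in effect and Ulast Province is at UTC−04:00.
22:45 UTC − 4h = 18:45 Ulast Province.

18:45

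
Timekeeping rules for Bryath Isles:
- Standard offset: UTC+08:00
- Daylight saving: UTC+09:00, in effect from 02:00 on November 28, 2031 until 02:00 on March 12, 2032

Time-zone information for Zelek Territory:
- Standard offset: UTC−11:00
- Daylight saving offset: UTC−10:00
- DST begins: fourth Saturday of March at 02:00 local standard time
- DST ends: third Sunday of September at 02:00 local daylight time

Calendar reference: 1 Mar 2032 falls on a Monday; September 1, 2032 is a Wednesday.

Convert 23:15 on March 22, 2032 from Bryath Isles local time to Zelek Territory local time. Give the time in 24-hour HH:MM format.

04:15

March 22, 2032 does not fall between 28 November 2031 and 12 March 2032, so daylight saving is not in effect and Bryath Isles is at UTC+08:00.
23:15 Bryath Isles − 8h = 15:15 UTC.
1 March 2032 is a Monday, so the first Saturday is March 6 and the fourth is March 27.
1 September 2032 is a Wednesday, so the first Sunday is September 5 and the third is September 19.
At the standard offset (UTC−11:00), 15:15 UTC − 11h = 04:15 Zelek Territory standard time.
Daylight saving runs 27 March – 19 September; the standard-time date in Zelek Territory, March 22, 2032, is outside that window, so Zelek Territory is on standard time at UTC−11:00.
15:15 UTC − 11h = 04:15 Zelek Territory.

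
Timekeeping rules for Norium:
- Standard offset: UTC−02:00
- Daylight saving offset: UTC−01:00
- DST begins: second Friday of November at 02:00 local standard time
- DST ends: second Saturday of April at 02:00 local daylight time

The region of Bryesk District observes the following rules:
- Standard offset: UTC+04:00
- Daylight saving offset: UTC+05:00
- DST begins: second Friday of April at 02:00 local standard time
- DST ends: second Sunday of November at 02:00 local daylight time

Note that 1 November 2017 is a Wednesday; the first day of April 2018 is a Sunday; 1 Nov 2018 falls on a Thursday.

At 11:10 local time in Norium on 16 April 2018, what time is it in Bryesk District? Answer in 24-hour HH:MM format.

18:10

1 November 2017 is a Wednesday, so the first Friday is November 3 and the second is November 10.
1 April 2018 is a Sunday, so the first Saturday is April 7 and the second is April 14.
16 April 2018 does not fall between 10 November 2017 and 14 April 2018, so daylight saving is not in effect and Norium is at UTC−02:00.
11:10 Norium + 2h = 13:10 UTC.
1 April 2018 is a Sunday, so the first Friday is April 6 and the second is April 13.
1 November 2018 is a Thursday, so the first Sunday is November 4 and the second is November 11.
At the standard offset (UTC+04:00), 13:10 UTC + 4h = 17:10 Bryesk District standard time.
The standard-time date in Bryesk District, 16 April 2018, lies within the daylight-saving period (13 April – 11 November), so Bryesk District is on daylight time, UTC+05:00.
13:10 UTC + 5h = 18:10 Bryesk District.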